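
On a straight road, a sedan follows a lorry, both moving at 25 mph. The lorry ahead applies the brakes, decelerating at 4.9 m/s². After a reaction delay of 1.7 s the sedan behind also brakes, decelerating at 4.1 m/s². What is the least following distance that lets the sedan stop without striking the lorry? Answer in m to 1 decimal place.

25 mph × 0.44704 = 11.1760 m/s.
Leader travels v²/(2a_L) = 124.903 / 9.800 = 12.745 m before stopping.
Follower covers v·t_r = 11.1760 × 1.7 = 18.999 m while reacting, then v²/(2a_F) = 124.903 / 8.200 = 15.232 m while braking, for a total of 18.999 + 15.232 = 34.231 m.
Since a_F ≤ a_L and the follower starts braking later, the follower is never slower than the leader, so the closest approach is when both have stopped.
Minimum gap = 34.231 − 12.745 = 21.486 m.

Minimum gap ≈ 21.5 m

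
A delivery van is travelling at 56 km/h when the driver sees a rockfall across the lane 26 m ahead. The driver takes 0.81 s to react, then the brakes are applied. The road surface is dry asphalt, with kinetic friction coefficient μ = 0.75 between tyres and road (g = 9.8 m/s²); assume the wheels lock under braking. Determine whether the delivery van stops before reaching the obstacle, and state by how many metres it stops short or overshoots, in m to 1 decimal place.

No — it overshoots by 3.1 m

56 km/h ÷ 3.6 = 15.5556 m/s.
a = μg = 0.75 × 9.8 = 7.350 m/s².
Reaction distance = 15.5556 × 0.81 = 12.600 m.
Braking distance = v²/(2a) = 241.977 / 14.700 = 16.461 m.
Total stopping distance = 12.600 + 16.461 = 29.061 m, vs 26 m available — it cannot stop in time and overshoots by 29.061 − 26 = 3.061 m.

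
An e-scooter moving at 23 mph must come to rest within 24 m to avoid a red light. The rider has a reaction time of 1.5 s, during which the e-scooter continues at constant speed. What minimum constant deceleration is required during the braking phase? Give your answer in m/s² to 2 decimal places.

Required deceleration ≈ 6.16 m/s²

23 mph × 0.44704 = 10.2819 m/s.
Distance covered during reaction = 10.2819 × 1.5 = 15.423 m.
Distance available for braking: 24 − 15.423 = 8.577 m.
v² = 2a·d ⇒ a = v²/(2d) = 10.2819² / (2 × 8.577) = 105.717 / 17.154 = 6.1628 m/s².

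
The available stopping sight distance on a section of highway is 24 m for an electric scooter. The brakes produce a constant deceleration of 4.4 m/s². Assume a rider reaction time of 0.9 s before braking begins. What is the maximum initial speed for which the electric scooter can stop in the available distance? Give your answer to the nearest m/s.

Maximum speed ≈ 11 m/s

Stopping distance: v·t_r + v²/(2a) = 24 with t_r = 0.9 s and a = 4.400 m/s².
So v² + 7.920 v − 211.20 = 0.
Positive root: v = −a·t_r + √((a·t_r)² + 2a·d) = −3.960 + √(15.682 + 211.20) = 11.1026 m/s.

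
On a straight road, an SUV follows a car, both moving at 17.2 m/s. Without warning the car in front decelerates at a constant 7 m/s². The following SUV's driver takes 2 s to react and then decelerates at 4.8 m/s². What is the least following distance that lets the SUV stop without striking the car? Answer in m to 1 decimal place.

Minimum gap ≈ 44.1 m

Leader travels v²/(2a_L) = 295.840 / 14.000 = 21.131 m before stopping.
Follower covers v·t_r = 17.2000 × 2 = 34.400 m while reacting, then v²/(2a_F) = 295.840 / 9.600 = 30.817 m while braking, for a total of 34.400 + 30.817 = 65.217 m.
Since a_F ≤ a_L and the follower starts braking later, the follower is never slower than the leader, so the closest approach is when both have stopped.
Minimum gap = 65.217 − 21.131 = 44.086 m.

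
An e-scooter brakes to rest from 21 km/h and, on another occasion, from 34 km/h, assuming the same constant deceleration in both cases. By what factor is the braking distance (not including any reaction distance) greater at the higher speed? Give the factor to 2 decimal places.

Factor ≈ 2.62

Braking distance d = v²/(2a), so with a fixed, d ∝ v².
Factor = (34/21)² = 1.6190² = 2.6212.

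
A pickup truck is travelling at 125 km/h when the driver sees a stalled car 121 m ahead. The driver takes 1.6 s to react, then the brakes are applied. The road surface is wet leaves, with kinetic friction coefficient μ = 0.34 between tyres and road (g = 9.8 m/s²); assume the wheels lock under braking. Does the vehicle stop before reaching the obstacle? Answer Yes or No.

125 km/h ÷ 3.6 = 34.7222 m/s.
a = μg = 0.34 × 9.8 = 3.332 m/s².
Reaction distance = 34.7222 × 1.6 = 55.556 m.
Braking distance = v²/(2a) = 1205.631 / 6.664 = 180.917 m.
Total stopping distance = 55.556 + 180.917 = 236.473 m, vs 121 m available — it cannot stop in time and overshoots by 236.473 − 121 = 115.473 m.

No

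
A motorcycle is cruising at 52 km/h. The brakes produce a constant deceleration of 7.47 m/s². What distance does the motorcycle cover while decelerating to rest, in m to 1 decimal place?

Braking distance ≈ 14.0 m

52 km/h ÷ 3.6 = 14.4444 m/s.
Braking distance = v²/(2a) = 14.4444² / (2 × 7.470) = 208.641 / 14.940 = 13.965 m.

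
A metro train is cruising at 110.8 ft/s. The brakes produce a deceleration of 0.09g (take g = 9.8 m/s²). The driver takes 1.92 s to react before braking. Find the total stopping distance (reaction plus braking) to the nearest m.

110.8 ft/s × 0.3048 = 33.7718 m/s.
a = 0.09 × 9.8 = 0.882 m/s².
Reaction distance = v·t_r = 33.7718 × 1.92 = 64.842 m.
Braking distance = v²/(2a) = 33.7718² / (2 × 0.882) = 1140.534 / 1.764 = 646.561 m.
Total = 64.842 + 646.561 = 711.403 m.

Total stopping distance ≈ 711 m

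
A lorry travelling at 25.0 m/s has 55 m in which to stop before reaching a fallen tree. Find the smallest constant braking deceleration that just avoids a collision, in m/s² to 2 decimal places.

Required deceleration ≈ 5.68 m/s²

v² = 2a·d ⇒ a = v²/(2d) = 25.0000² / (2 × 55.000) = 625.000 / 110.000 = 5.6818 m/s².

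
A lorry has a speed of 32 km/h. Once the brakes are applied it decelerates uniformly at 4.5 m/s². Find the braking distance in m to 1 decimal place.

Braking distance ≈ 8.8 m

32 km/h ÷ 3.6 = 8.8889 m/s.
Braking distance = v²/(2a) = 8.8889² / (2 × 4.500) = 79.013 / 9.000 = 8.779 m.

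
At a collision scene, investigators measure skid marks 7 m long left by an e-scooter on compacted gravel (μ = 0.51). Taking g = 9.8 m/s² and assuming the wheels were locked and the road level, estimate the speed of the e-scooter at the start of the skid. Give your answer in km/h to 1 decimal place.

Initial speed ≈ 30.1 km/h

Deceleration a = μg = 0.51 × 9.8 = 4.998 m/s².
v = √(2a·d) = √(2 × 4.998 × 7) = √69.972 = 8.3649 m/s.
= 8.3649 × 3.6 = 30.114 km/h.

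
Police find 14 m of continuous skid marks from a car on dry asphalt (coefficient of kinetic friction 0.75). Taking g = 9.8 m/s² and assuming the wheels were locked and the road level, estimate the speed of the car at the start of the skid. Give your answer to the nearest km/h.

Initial speed ≈ 52 km/h

Deceleration a = μg = 0.75 × 9.8 = 7.350 m/s².
v = √(2a·d) = √(2 × 7.350 × 14) = √205.800 = 14.3457 m/s.
= 14.3457 × 3.6 = 51.645 km/h.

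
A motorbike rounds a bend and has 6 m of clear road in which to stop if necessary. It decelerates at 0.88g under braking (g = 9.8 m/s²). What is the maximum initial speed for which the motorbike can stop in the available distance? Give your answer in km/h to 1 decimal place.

Maximum speed ≈ 36.6 km/h

a = 0.88 × 9.8 = 8.624 m/s².
v²/(2a) = d ⇒ v = √(2 × 8.624 × 6) = √103.49 = 10.1730 m/s.
10.1730 m/s × 3.6 = 36.623 km/h.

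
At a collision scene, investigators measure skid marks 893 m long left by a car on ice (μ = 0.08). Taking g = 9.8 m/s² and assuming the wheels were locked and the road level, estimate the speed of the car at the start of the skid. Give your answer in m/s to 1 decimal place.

Initial speed ≈ 37.4 m/s

Deceleration a = μg = 0.08 × 9.8 = 0.784 m/s².
v = √(2a·d) = √(2 × 0.784 × 893) = √1400.224 = 37.4196 m/s.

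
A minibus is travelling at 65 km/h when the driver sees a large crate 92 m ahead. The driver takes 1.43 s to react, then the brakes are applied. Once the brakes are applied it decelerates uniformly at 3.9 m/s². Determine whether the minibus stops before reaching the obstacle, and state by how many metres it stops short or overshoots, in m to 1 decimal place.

Yes — it stops 24.4 m short of the obstacle

65 km/h ÷ 3.6 = 18.0556 m/s.
Reaction distance = 18.0556 × 1.43 = 25.820 m.
Braking distance = v²/(2a) = 326.005 / 7.800 = 41.796 m.
Total stopping distance = 25.820 + 41.796 = 67.616 m, vs 92 m available — it stops with 92 − 67.616 = 24.384 m to spare.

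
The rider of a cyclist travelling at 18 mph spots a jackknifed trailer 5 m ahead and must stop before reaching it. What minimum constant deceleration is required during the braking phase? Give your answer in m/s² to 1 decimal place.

Required deceleration ≈ 6.5 m/s²

18 mph × 0.44704 = 8.0467 m/s.
v² = 2a·d ⇒ a = v²/(2d) = 8.0467² / (2 × 5.000) = 64.749 / 10.000 = 6.4749 m/s².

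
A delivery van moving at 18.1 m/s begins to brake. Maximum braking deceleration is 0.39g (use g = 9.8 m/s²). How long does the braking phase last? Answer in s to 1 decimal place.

Braking time ≈ 4.7 s

a = 0.39 × 9.8 = 3.822 m/s².
Braking time = v/a = 18.1000 / 3.822 = 4.736 s.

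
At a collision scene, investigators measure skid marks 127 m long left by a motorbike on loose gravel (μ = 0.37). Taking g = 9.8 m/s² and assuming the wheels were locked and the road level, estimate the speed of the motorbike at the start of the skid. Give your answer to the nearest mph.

Deceleration a = μg = 0.37 × 9.8 = 3.626 m/s².
v = √(2a·d) = √(2 × 3.626 × 127) = √921.004 = 30.3480 m/s.
= 30.3480 ÷ 0.44704 = 67.887 mph.

Initial speed ≈ 68 mph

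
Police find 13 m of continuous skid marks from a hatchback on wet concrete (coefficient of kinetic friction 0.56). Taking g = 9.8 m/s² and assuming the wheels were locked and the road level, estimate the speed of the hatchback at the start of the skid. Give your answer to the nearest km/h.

Initial speed ≈ 43 km/h

Deceleration a = μg = 0.56 × 9.8 = 5.488 m/s².
v = √(2a·d) = √(2 × 5.488 × 13) = √142.688 = 11.9452 m/s.
= 11.9452 × 3.6 = 43.003 km/h.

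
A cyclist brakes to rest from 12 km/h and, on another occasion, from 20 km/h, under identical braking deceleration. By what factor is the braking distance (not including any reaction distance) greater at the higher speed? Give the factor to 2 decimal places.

Factor ≈ 2.78

Braking distance d = v²/(2a), so with a fixed, d ∝ v².
Factor = (20/12)² = 1.6667² = 2.7779.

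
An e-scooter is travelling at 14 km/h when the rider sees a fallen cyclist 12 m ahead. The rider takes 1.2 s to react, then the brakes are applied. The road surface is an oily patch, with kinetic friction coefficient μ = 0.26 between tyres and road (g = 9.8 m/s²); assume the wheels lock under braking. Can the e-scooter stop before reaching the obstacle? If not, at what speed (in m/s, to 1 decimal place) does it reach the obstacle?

14 km/h ÷ 3.6 = 3.8889 m/s.
a = μg = 0.26 × 9.8 = 2.548 m/s².
Reaction distance = 3.8889 × 1.2 = 4.667 m.
Braking distance = v²/(2a) = 15.124 / 5.096 = 2.968 m.
Total stopping distance = 4.667 + 2.968 = 7.635 m, vs 12 m available — it stops with 12 − 7.635 = 4.365 m to spare.

Yes — it stops about 4.4 m short of the obstacle, so it never reaches it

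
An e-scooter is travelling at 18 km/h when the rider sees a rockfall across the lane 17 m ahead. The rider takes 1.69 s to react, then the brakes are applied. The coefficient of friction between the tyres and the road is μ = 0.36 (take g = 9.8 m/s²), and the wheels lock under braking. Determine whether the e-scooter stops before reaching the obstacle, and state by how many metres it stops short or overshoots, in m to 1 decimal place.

Yes — it stops 5.0 m short of the obstacle

18 km/h ÷ 3.6 = 5.0000 m/s.
a = μg = 0.36 × 9.8 = 3.528 m/s².
Reaction distance = 5.0000 × 1.69 = 8.450 m.
Braking distance = v²/(2a) = 25.000 / 7.056 = 3.543 m.
Total stopping distance = 8.450 + 3.543 = 11.993 m, vs 17 m available — it stops with 17 − 11.993 = 5.007 m to spare.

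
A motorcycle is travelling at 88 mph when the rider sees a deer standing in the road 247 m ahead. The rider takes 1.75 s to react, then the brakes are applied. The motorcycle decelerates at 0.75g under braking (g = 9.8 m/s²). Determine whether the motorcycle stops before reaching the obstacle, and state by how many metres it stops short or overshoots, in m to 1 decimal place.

Yes — it stops 72.9 m short of the obstacle

88 mph × 0.44704 = 39.3395 m/s.
a = 0.75 × 9.8 = 7.350 m/s².
Reaction distance = 39.3395 × 1.75 = 68.844 m.
Braking distance = v²/(2a) = 1547.596 / 14.700 = 105.279 m.
Total stopping distance = 68.844 + 105.279 = 174.123 m, vs 247 m available — it stops with 247 − 174.123 = 72.877 m to spare.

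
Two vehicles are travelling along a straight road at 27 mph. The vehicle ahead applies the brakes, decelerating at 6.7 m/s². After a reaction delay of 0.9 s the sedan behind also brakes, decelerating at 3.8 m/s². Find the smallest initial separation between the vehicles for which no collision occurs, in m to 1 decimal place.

Minimum gap ≈ 19.2 m

27 mph × 0.44704 = 12.0701 m/s.
Leader travels v²/(2a_L) = 145.687 / 13.400 = 10.872 m before stopping.
Follower covers v·t_r = 12.0701 × 0.9 = 10.863 m while reacting, then v²/(2a_F) = 145.687 / 7.600 = 19.169 m while braking, for a total of 10.863 + 19.169 = 30.032 m.
Since a_F ≤ a_L and the follower starts braking later, the follower is never slower than the leader, so the closest approach is when both have stopped.
Minimum gap = 30.032 − 10.872 = 19.160 m.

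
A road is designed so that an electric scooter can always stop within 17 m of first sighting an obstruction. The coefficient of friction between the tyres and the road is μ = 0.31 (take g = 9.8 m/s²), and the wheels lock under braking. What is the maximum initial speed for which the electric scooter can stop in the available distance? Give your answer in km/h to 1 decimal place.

a = μg = 0.31 × 9.8 = 3.038 m/s².
v²/(2a) = d ⇒ v = √(2 × 3.038 × 17) = √103.29 = 10.1632 m/s.
10.1632 m/s × 3.6 = 36.588 km/h.

Maximum speed ≈ 36.6 km/h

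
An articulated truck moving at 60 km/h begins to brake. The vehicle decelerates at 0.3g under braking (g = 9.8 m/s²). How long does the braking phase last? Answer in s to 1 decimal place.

Braking time ≈ 5.7 s

60 km/h ÷ 3.6 = 16.6667 m/s.
a = 0.3 × 9.8 = 2.940 m/s².
Braking time = v/a = 16.6667 / 2.940 = 5.669 s.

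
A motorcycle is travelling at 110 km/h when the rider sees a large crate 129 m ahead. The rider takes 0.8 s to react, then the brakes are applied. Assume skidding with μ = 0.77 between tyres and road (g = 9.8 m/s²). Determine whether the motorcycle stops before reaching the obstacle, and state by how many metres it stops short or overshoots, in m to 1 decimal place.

110 km/h ÷ 3.6 = 30.5556 m/s.
a = μg = 0.77 × 9.8 = 7.546 m/s².
Reaction distance = 30.5556 × 0.8 = 24.444 m.
Braking distance = v²/(2a) = 933.645 / 15.092 = 61.864 m.
Total stopping distance = 24.444 + 61.864 = 86.308 m, vs 129 m available — it stops with 129 − 86.308 = 42.692 m to spare.

Yes — it stops 42.7 m short of the obstacle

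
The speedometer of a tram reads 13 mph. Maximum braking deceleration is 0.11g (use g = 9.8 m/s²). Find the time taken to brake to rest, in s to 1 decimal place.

13 mph × 0.44704 = 5.8115 m/s.
a = 0.11 × 9.8 = 1.078 m/s².
Braking time = v/a = 5.8115 / 1.078 = 5.391 s.

Braking time ≈ 5.4 s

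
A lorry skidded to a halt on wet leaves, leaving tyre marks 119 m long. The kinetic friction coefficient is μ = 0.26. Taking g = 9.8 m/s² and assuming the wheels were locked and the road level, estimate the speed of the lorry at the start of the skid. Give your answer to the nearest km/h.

Deceleration a = μg = 0.26 × 9.8 = 2.548 m/s².
v = √(2a·d) = √(2 × 2.548 × 119) = √606.424 = 24.6257 m/s.
= 24.6257 × 3.6 = 88.653 km/h.

Initial speed ≈ 89 km/h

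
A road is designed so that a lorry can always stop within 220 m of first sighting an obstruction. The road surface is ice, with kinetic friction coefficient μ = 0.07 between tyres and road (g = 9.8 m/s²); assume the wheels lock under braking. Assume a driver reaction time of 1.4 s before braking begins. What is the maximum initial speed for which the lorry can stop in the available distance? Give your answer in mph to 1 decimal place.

Maximum speed ≈ 36.8 mph

a = μg = 0.07 × 9.8 = 0.686 m/s².
Stopping distance: v·t_r + v²/(2a) = 220 with t_r = 1.4 s and a = 0.686 m/s².
So v² + 1.921 v − 301.84 = 0.
Positive root: v = −a·t_r + √((a·t_r)² + 2a·d) = −0.960 + √(0.922 + 301.84) = 16.4401 m/s.
16.4401 m/s ÷ 0.44704 = 36.775 mph.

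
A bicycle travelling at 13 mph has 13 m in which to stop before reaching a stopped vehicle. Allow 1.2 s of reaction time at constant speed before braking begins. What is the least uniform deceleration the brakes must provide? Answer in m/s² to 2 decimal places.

Required deceleration ≈ 2.80 m/s²

13 mph × 0.44704 = 5.8115 m/s.
Distance covered during reaction = 5.8115 × 1.2 = 6.974 m.
Distance available for braking: 13 − 6.974 = 6.026 m.
v² = 2a·d ⇒ a = v²/(2d) = 5.8115² / (2 × 6.026) = 33.774 / 12.052 = 2.8024 m/s².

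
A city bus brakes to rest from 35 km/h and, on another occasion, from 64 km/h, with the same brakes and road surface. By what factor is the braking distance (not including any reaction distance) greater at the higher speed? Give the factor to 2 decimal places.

Braking distance d = v²/(2a), so with a fixed, d ∝ v².
Factor = (64/35)² = 1.8286² = 3.3438.

Factor ≈ 3.34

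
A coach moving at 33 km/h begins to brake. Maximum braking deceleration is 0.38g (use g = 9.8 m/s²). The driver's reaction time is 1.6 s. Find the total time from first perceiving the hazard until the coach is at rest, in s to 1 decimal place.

33 km/h ÷ 3.6 = 9.1667 m/s.
a = 0.38 × 9.8 = 3.724 m/s².
Braking time = v/a = 9.1667 / 3.724 = 2.462 s.
Total = 1.6 + 2.462 = 4.062 s.

Total time ≈ 4.1 s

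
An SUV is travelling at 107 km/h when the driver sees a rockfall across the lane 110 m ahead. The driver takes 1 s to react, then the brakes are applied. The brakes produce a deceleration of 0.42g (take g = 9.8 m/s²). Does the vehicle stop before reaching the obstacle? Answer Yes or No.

No

107 km/h ÷ 3.6 = 29.7222 m/s.
a = 0.42 × 9.8 = 4.116 m/s².
Reaction distance = 29.7222 × 1 = 29.722 m.
Braking distance = v²/(2a) = 883.409 / 8.232 = 107.314 m.
Total stopping distance = 29.722 + 107.314 = 137.036 m, vs 110 m available — it cannot stop in time and overshoots by 137.036 − 110 = 27.036 m.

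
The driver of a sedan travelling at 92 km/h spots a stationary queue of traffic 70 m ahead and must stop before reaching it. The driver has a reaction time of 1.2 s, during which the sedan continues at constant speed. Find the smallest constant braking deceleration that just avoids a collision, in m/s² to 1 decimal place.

92 km/h ÷ 3.6 = 25.5556 m/s.
Distance covered during reaction = 25.5556 × 1.2 = 30.667 m.
Distance available for braking: 70 − 30.667 = 39.333 m.
v² = 2a·d ⇒ a = v²/(2d) = 25.5556² / (2 × 39.333) = 653.089 / 78.666 = 8.3020 m/s².

Required deceleration ≈ 8.3 m/s²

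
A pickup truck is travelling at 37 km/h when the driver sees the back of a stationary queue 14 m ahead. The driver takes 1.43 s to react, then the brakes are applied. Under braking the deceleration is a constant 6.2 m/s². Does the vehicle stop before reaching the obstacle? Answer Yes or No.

37 km/h ÷ 3.6 = 10.2778 m/s.
Reaction distance = 10.2778 × 1.43 = 14.697 m.
Braking distance = v²/(2a) = 105.633 / 12.400 = 8.519 m.
Total stopping distance = 14.697 + 8.519 = 23.216 m, vs 14 m available — it cannot stop in time and overshoots by 23.216 − 14 = 9.216 m.

No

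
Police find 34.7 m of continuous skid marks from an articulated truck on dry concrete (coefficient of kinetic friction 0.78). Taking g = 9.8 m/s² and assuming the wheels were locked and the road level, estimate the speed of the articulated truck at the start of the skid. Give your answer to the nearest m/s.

Initial speed ≈ 23 m/s

Deceleration a = μg = 0.78 × 9.8 = 7.644 m/s².
v = √(2a·d) = √(2 × 7.644 × 34.7) = √530.494 = 23.0325 m/s.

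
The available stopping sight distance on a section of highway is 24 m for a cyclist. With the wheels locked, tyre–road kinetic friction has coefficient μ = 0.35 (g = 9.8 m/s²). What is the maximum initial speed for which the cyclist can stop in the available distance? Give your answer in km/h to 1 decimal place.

a = μg = 0.35 × 9.8 = 3.430 m/s².
v²/(2a) = d ⇒ v = √(2 × 3.430 × 24) = √164.64 = 12.8312 m/s.
12.8312 m/s × 3.6 = 46.192 km/h.

Maximum speed ≈ 46.2 km/h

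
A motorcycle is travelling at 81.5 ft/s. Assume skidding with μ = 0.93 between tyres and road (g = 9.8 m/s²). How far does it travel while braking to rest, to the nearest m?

Braking distance ≈ 34 m

81.5 ft/s × 0.3048 = 24.8412 m/s.
a = μg = 0.93 × 9.8 = 9.114 m/s².
Braking distance = v²/(2a) = 24.8412² / (2 × 9.114) = 617.085 / 18.228 = 33.854 m.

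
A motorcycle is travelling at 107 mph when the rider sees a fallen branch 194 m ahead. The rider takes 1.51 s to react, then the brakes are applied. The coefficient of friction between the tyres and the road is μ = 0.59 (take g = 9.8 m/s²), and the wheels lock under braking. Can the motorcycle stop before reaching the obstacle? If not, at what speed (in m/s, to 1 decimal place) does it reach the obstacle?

107 mph × 0.44704 = 47.8333 m/s.
a = μg = 0.59 × 9.8 = 5.782 m/s².
Reaction distance = 47.8333 × 1.51 = 72.228 m.
Braking distance needed to stop: v²/(2a) = 2288.025 / 11.564 = 197.858 m, so total needed = 72.228 + 197.858 = 270.086 m > 194 m — it cannot stop.
Distance remaining when braking begins: 194 − 72.228 = 121.772 m.
v² = v₀² − 2a·d = 2288.025 − 2 × 5.782 × 121.772 = 879.854 m²/s².
v = √879.854 = 29.662 m/s.

No — it strikes the obstacle at 29.7 m/s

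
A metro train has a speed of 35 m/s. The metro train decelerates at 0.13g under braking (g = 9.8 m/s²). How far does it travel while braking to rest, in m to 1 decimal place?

a = 0.13 × 9.8 = 1.274 m/s².
Braking distance = v²/(2a) = 35.0000² / (2 × 1.274) = 1225.000 / 2.548 = 480.769 m.

Braking distance ≈ 480.8 m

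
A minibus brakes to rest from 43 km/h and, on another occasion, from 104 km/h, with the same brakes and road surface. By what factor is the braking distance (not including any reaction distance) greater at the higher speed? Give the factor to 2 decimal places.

Braking distance d = v²/(2a), so with a fixed, d ∝ v².
Factor = (104/43)² = 2.4186² = 5.8496.

Factor ≈ 5.85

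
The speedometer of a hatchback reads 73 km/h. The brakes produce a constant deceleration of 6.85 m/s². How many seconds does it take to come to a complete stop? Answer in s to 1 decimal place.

73 km/h ÷ 3.6 = 20.2778 m/s.
Braking time = v/a = 20.2778 / 6.850 = 2.960 s.

Braking time ≈ 3.0 s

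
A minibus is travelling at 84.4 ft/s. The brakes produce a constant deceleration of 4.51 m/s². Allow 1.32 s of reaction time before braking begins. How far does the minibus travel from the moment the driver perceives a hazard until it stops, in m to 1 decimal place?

84.4 ft/s × 0.3048 = 25.7251 m/s.
Reaction distance = v·t_r = 25.7251 × 1.32 = 33.957 m.
Braking distance = v²/(2a) = 25.7251² / (2 × 4.510) = 661.781 / 9.020 = 73.368 m.
Total = 33.957 + 73.368 = 107.325 m.

Total stopping distance ≈ 107.3 m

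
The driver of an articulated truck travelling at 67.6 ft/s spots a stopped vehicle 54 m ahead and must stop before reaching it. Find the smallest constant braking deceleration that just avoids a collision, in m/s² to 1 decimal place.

67.6 ft/s × 0.3048 = 20.6045 m/s.
v² = 2a·d ⇒ a = v²/(2d) = 20.6045² / (2 × 54.000) = 424.545 / 108.000 = 3.9310 m/s².

Required deceleration ≈ 3.9 m/s²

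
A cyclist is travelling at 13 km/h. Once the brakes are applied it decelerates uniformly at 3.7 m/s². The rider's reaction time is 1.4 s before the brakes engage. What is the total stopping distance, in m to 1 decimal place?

Total stopping distance ≈ 6.8 m

13 km/h ÷ 3.6 = 3.6111 m/s.
Reaction distance = v·t_r = 3.6111 × 1.4 = 5.056 m.
Braking distance = v²/(2a) = 3.6111² / (2 × 3.700) = 13.040 / 7.400 = 1.762 m.
Total = 5.056 + 1.762 = 6.818 m.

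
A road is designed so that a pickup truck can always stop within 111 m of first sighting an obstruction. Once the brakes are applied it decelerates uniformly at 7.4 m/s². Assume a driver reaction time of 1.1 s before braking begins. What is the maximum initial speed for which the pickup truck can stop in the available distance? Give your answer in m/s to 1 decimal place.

Stopping distance: v·t_r + v²/(2a) = 111 with t_r = 1.1 s and a = 7.400 m/s².
So v² + 16.280 v − 1642.80 = 0.
Positive root: v = −a·t_r + √((a·t_r)² + 2a·d) = −8.140 + √(66.260 + 1642.80) = 33.2008 m/s.

Maximum speed ≈ 33.2 m/s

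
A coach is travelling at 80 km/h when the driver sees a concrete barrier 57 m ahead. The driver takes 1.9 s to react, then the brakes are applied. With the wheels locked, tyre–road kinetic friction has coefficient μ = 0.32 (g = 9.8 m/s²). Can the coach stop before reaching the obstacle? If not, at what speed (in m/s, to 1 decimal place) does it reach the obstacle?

80 km/h ÷ 3.6 = 22.2222 m/s.
a = μg = 0.32 × 9.8 = 3.136 m/s².
Reaction distance = 22.2222 × 1.9 = 42.222 m.
Braking distance needed to stop: v²/(2a) = 493.826 / 6.272 = 78.735 m, so total needed = 42.222 + 78.735 = 120.957 m > 57 m — it cannot stop.
Distance remaining when braking begins: 57 − 42.222 = 14.778 m.
v² = v₀² − 2a·d = 493.826 − 2 × 3.136 × 14.778 = 401.138 m²/s².
v = √401.138 = 20.028 m/s.

No — it strikes the obstacle at 20.0 m/s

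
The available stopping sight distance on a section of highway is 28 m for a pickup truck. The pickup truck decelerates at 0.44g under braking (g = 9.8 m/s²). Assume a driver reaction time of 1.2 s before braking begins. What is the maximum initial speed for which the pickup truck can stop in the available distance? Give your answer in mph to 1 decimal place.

a = 0.44 × 9.8 = 4.312 m/s².
Stopping distance: v·t_r + v²/(2a) = 28 with t_r = 1.2 s and a = 4.312 m/s².
So v² + 10.349 v − 241.47 = 0.
Positive root: v = −a·t_r + √((a·t_r)² + 2a·d) = −5.174 + √(26.770 + 241.47) = 11.2040 m/s.
11.2040 m/s ÷ 0.44704 = 25.063 mph.

Maximum speed ≈ 25.1 mph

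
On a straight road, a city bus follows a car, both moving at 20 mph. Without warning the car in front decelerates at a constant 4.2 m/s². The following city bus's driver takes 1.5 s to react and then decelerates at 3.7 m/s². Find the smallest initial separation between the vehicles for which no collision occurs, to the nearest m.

20 mph × 0.44704 = 8.9408 m/s.
Leader travels v²/(2a_L) = 79.938 / 8.400 = 9.516 m before stopping.
Follower covers v·t_r = 8.9408 × 1.5 = 13.411 m while reacting, then v²/(2a_F) = 79.938 / 7.400 = 10.802 m while braking, for a total of 13.411 + 10.802 = 24.213 m.
Since a_F ≤ a_L and the follower starts braking later, the follower is never slower than the leader, so the closest approach is when both have stopped.
Minimum gap = 24.213 − 9.516 = 14.697 m.

Minimum gap ≈ 15 m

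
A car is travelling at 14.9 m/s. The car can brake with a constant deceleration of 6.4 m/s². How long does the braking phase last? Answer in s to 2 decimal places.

Braking time = v/a = 14.9000 / 6.400 = 2.328 s.

Braking time ≈ 2.33 s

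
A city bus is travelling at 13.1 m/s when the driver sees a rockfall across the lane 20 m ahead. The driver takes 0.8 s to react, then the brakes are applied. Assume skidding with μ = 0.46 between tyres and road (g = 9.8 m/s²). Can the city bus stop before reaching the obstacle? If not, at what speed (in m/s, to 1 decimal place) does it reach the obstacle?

a = μg = 0.46 × 9.8 = 4.508 m/s².
Reaction distance = 13.1000 × 0.8 = 10.480 m.
Braking distance needed to stop: v²/(2a) = 171.610 / 9.016 = 19.034 m, so total needed = 10.480 + 19.034 = 29.514 m > 20 m — it cannot stop.
Distance remaining when braking begins: 20 − 10.480 = 9.520 m.
v² = v₀² − 2a·d = 171.610 − 2 × 4.508 × 9.520 = 85.778 m²/s².
v = √85.778 = 9.262 m/s.

No — it strikes the obstacle at 9.3 m/s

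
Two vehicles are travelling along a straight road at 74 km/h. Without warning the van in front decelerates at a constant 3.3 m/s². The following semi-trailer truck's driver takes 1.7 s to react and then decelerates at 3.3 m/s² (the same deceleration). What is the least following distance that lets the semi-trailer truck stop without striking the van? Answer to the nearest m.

74 km/h ÷ 3.6 = 20.5556 m/s.
Leader travels v²/(2a_L) = 422.533 / 6.600 = 64.020 m before stopping.
Follower covers v·t_r = 20.5556 × 1.7 = 34.945 m while reacting, then v²/(2a_F) = 422.533 / 6.600 = 64.020 m while braking, for a total of 34.945 + 64.020 = 98.965 m.
Since a_F ≤ a_L and the follower starts braking later, the follower is never slower than the leader, so the closest approach is when both have stopped.
Minimum gap = 98.965 − 64.020 = 34.945 m.

Minimum gap ≈ 35 m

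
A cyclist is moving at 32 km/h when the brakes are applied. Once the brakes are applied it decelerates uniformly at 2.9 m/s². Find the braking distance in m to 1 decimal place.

32 km/h ÷ 3.6 = 8.8889 m/s.
Braking distance = v²/(2a) = 8.8889² / (2 × 2.900) = 79.013 / 5.800 = 13.623 m.

Braking distance ≈ 13.6 m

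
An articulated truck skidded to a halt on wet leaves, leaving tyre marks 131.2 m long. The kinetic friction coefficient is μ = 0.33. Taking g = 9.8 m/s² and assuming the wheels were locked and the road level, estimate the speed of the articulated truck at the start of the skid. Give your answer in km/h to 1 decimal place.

Initial speed ≈ 104.9 km/h

Deceleration a = μg = 0.33 × 9.8 = 3.234 m/s².
v = √(2a·d) = √(2 × 3.234 × 131.2) = √848.602 = 29.1308 m/s.
= 29.1308 × 3.6 = 104.871 km/h.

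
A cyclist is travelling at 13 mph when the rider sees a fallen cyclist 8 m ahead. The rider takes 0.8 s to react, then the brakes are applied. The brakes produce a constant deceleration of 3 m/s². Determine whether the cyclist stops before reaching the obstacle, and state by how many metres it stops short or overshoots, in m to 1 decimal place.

13 mph × 0.44704 = 5.8115 m/s.
Reaction distance = 5.8115 × 0.8 = 4.649 m.
Braking distance = v²/(2a) = 33.774 / 6.000 = 5.629 m.
Total stopping distance = 4.649 + 5.629 = 10.278 m, vs 8 m available — it cannot stop in time and overshoots by 10.278 − 8 = 2.278 m.

No — it overshoots by 2.3 m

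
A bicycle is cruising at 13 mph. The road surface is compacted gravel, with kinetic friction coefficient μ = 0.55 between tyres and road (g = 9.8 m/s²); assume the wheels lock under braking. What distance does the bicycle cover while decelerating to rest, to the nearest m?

Braking distance ≈ 3 m

13 mph × 0.44704 = 5.8115 m/s.
a = μg = 0.55 × 9.8 = 5.390 m/s².
Braking distance = v²/(2a) = 5.8115² / (2 × 5.390) = 33.774 / 10.780 = 3.133 m.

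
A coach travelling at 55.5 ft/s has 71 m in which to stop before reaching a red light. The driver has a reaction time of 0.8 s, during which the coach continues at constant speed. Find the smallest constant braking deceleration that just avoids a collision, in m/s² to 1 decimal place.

55.5 ft/s × 0.3048 = 16.9164 m/s.
Distance covered during reaction = 16.9164 × 0.8 = 13.533 m.
Distance available for braking: 71 − 13.533 = 57.467 m.
v² = 2a·d ⇒ a = v²/(2d) = 16.9164² / (2 × 57.467) = 286.165 / 114.934 = 2.4898 m/s².

Required deceleration ≈ 2.5 m/s²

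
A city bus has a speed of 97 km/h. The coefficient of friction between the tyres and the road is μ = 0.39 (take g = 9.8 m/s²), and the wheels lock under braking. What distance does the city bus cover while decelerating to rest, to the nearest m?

97 km/h ÷ 3.6 = 26.9444 m/s.
a = μg = 0.39 × 9.8 = 3.822 m/s².
Braking distance = v²/(2a) = 26.9444² / (2 × 3.822) = 726.001 / 7.644 = 94.977 m.

Braking distance ≈ 95 m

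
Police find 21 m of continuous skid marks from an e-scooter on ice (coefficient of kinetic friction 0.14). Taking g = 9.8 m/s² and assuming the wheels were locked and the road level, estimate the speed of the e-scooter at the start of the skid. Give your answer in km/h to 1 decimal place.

Deceleration a = μg = 0.14 × 9.8 = 1.372 m/s².
v = √(2a·d) = √(2 × 1.372 × 21) = √57.624 = 7.5910 m/s.
= 7.5910 × 3.6 = 27.328 km/h.

Initial speed ≈ 27.3 km/h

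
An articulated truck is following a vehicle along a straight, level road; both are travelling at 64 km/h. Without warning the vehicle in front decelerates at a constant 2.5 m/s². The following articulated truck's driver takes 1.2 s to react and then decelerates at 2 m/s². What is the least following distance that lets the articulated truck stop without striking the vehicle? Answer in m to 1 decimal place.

64 km/h ÷ 3.6 = 17.7778 m/s.
Leader travels v²/(2a_L) = 316.050 / 5.000 = 63.210 m before stopping.
Follower covers v·t_r = 17.7778 × 1.2 = 21.333 m while reacting, then v²/(2a_F) = 316.050 / 4.000 = 79.013 m while braking, for a total of 21.333 + 79.013 = 100.346 m.
Since a_F ≤ a_L and the follower starts braking later, the follower is never slower than the leader, so the closest approach is when both have stopped.
Minimum gap = 100.346 − 63.210 = 37.136 m.

Minimum gap ≈ 37.1 m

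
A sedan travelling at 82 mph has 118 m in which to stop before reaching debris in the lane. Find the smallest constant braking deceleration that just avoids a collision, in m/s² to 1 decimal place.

Required deceleration ≈ 5.7 m/s²

82 mph × 0.44704 = 36.6573 m/s.
v² = 2a·d ⇒ a = v²/(2d) = 36.6573² / (2 × 118.000) = 1343.758 / 236.000 = 5.6939 m/s².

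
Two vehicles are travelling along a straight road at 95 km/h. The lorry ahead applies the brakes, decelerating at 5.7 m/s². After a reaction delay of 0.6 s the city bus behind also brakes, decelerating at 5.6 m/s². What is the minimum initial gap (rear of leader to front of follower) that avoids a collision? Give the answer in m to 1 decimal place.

95 km/h ÷ 3.6 = 26.3889 m/s.
Leader travels v²/(2a_L) = 696.374 / 11.400 = 61.085 m before stopping.
Follower covers v·t_r = 26.3889 × 0.6 = 15.833 m while reacting, then v²/(2a_F) = 696.374 / 11.200 = 62.176 m while braking, for a total of 15.833 + 62.176 = 78.009 m.
Since a_F ≤ a_L and the follower starts braking later, the follower is never slower than the leader, so the closest approach is when both have stopped.
Minimum gap = 78.009 − 61.085 = 16.924 m.

Minimum gap ≈ 16.9 m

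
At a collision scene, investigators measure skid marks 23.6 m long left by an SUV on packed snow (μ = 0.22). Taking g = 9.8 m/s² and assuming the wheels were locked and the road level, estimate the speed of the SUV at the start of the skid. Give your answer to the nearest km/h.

Initial speed ≈ 36 km/h

Deceleration a = μg = 0.22 × 9.8 = 2.156 m/s².
v = √(2a·d) = √(2 × 2.156 × 23.6) = √101.763 = 10.0878 m/s.
= 10.0878 × 3.6 = 36.316 km/h.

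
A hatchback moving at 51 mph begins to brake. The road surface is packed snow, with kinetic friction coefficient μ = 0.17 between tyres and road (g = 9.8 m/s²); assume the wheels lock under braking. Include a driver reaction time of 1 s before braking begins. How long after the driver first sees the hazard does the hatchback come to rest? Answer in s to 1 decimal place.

51 mph × 0.44704 = 22.7990 m/s.
a = μg = 0.17 × 9.8 = 1.666 m/s².
Braking time = v/a = 22.7990 / 1.666 = 13.685 s.
Total = 1 + 13.685 = 14.685 s.

Total time ≈ 14.7 s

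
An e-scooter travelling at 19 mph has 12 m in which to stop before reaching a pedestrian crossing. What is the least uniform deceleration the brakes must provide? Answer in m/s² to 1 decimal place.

Required deceleration ≈ 3.0 m/s²

19 mph × 0.44704 = 8.4938 m/s.
v² = 2a·d ⇒ a = v²/(2d) = 8.4938² / (2 × 12.000) = 72.145 / 24.000 = 3.0060 m/s².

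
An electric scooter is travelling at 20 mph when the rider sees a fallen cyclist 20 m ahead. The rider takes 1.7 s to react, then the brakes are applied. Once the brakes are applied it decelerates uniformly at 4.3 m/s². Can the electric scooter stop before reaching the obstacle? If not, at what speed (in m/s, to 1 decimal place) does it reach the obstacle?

20 mph × 0.44704 = 8.9408 m/s.
Reaction distance = 8.9408 × 1.7 = 15.199 m.
Braking distance needed to stop: v²/(2a) = 79.938 / 8.600 = 9.295 m, so total needed = 15.199 + 9.295 = 24.494 m > 20 m — it cannot stop.
Distance remaining when braking begins: 20 − 15.199 = 4.801 m.
v² = v₀² − 2a·d = 79.938 − 2 × 4.300 × 4.801 = 38.649 m²/s².
v = √38.649 = 6.217 m/s.

No — it strikes the obstacle at 6.2 m/s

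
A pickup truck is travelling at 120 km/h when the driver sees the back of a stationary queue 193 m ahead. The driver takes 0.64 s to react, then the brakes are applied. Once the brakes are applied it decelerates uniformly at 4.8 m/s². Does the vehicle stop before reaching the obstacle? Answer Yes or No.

120 km/h ÷ 3.6 = 33.3333 m/s.
Reaction distance = 33.3333 × 0.64 = 21.333 m.
Braking distance = v²/(2a) = 1111.109 / 9.600 = 115.741 m.
Total stopping distance = 21.333 + 115.741 = 137.074 m, vs 193 m available — it stops with 193 − 137.074 = 55.926 m to spare.

Yes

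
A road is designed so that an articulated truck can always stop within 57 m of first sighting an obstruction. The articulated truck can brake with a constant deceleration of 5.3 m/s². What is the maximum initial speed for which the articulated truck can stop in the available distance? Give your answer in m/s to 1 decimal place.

v²/(2a) = d ⇒ v = √(2 × 5.300 × 57) = √604.20 = 24.5805 m/s.

Maximum speed ≈ 24.6 m/s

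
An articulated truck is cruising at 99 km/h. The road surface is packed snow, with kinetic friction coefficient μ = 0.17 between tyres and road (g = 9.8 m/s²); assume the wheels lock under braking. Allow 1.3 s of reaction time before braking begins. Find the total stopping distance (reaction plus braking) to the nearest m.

Total stopping distance ≈ 263 m

99 km/h ÷ 3.6 = 27.5000 m/s.
a = μg = 0.17 × 9.8 = 1.666 m/s².
Reaction distance = v·t_r = 27.5000 × 1.3 = 35.750 m.
Braking distance = v²/(2a) = 27.5000² / (2 × 1.666) = 756.250 / 3.332 = 226.966 m.
Total = 35.750 + 226.966 = 262.716 m.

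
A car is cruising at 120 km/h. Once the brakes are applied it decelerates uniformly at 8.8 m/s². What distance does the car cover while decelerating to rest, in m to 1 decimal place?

120 km/h ÷ 3.6 = 33.3333 m/s.
Braking distance = v²/(2a) = 33.3333² / (2 × 8.800) = 1111.109 / 17.600 = 63.131 m.

Braking distance ≈ 63.1 m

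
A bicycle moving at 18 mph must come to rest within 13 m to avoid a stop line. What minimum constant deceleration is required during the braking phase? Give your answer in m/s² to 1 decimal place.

Required deceleration ≈ 2.5 m/s²

18 mph × 0.44704 = 8.0467 m/s.
v² = 2a·d ⇒ a = v²/(2d) = 8.0467² / (2 × 13.000) = 64.749 / 26.000 = 2.4903 m/s².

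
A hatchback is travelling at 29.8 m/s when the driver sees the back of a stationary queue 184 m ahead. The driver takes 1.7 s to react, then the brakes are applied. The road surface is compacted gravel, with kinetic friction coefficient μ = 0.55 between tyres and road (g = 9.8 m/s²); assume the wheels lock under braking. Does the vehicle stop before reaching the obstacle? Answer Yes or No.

a = μg = 0.55 × 9.8 = 5.390 m/s².
Reaction distance = 29.8000 × 1.7 = 50.660 m.
Braking distance = v²/(2a) = 888.040 / 10.780 = 82.378 m.
Total stopping distance = 50.660 + 82.378 = 133.038 m, vs 184 m available — it stops with 184 − 133.038 = 50.962 m to spare.

Yes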